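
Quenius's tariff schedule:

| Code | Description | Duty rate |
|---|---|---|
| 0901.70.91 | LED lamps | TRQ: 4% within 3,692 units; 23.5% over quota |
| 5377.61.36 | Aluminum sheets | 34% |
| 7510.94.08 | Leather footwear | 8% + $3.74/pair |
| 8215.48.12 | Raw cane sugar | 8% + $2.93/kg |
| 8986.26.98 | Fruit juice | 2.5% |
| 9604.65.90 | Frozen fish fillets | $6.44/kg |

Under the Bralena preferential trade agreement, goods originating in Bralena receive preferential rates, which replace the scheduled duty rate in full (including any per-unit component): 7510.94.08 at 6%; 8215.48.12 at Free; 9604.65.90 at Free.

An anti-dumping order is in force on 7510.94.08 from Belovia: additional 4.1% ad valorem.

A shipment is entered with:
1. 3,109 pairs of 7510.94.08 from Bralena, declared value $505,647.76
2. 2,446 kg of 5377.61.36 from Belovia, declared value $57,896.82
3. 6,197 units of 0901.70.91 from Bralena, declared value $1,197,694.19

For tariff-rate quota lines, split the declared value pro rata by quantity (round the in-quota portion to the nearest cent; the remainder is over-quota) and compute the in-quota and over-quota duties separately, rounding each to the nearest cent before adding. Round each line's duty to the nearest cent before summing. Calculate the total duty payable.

$192,339.12

Line 1 (7510.94.08, Bralena, 3,109 pairs, $505,647.76):
Base rate for 7510.94.08 is 8% + $3.74/pair.
Origin Bralena qualifies under the Quenius–Bralena agreement and 7510.94.08 is covered: preferential rate 6% applies instead.
The additional-duty order on 7510.94.08 targets Belovia, not Bralena; it does not apply.
Duty = $505,647.76 × 6% = $30,338.87.
Line 2 (5377.61.36, Belovia, 2,446 kg, $57,896.82):
Base rate for 5377.61.36 is 34%.
Duty = $57,896.82 × 34% = $19,684.92.
Line 3 (0901.70.91, Bralena, 6,197 units, $1,197,694.19):
Code 0901.70.91 is under a tariff-rate quota (threshold 3,692 units). In-quota: 3,692 units at 4%; over-quota: 2,505 units at 23.5%.
Pro-rata value split: in-quota = $1,197,694.19 × 3,692/6,197 = $713,552.84; over-quota = $1,197,694.19 − $713,552.84 = $484,141.35.
In-quota duty = $713,552.84 × 4% = $28,542.11. Over-quota duty = $484,141.35 × 23.5% = $113,773.22.
Line duty = $28,542.11 + $113,773.22 = $142,315.33.
Total = $30,338.87 + $19,684.92 + $142,315.33 = $192,339.12.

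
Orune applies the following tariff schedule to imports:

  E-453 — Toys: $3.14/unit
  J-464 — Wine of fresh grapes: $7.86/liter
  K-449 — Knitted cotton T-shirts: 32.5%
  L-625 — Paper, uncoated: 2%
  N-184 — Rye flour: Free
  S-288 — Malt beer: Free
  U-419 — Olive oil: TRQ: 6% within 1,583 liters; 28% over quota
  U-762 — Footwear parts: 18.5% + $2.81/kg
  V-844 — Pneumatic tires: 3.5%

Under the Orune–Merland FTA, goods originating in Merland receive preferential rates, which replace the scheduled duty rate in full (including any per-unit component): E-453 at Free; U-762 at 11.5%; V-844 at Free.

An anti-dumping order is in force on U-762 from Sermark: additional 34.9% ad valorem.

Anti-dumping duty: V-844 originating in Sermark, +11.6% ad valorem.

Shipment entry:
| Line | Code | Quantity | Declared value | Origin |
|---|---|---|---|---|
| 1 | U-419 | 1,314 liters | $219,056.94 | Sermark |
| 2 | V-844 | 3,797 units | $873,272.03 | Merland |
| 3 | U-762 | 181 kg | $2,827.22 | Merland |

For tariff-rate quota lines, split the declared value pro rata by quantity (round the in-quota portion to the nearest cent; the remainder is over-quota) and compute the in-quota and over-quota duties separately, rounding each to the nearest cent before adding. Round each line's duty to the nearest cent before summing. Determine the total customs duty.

$13,468.55

Line 1 (U-419, Sermark, 1,314 liters, $219,056.94):
Code U-419 is under a tariff-rate quota (threshold 1,583 liters). Quantity 1,314 liters is within the quota, so the in-quota rate 6% applies to the full value.
Duty = $219,056.94 × 6% = $13,143.42.
Line 2 (V-844, Merland, 3,797 units, $873,272.03):
Base rate for V-844 is 3.5%.
Origin Merland qualifies under the Orune–Merland agreement and V-844 is covered: preferential rate Free applies instead.
The additional-duty order on V-844 targets Sermark, not Merland; it does not apply.
Duty = $873,272.03 × 0% = $0.00.
Line 3 (U-762, Merland, 181 kg, $2,827.22):
Base rate for U-762 is 18.5% + $2.81/kg.
Origin Merland qualifies under the Orune–Merland agreement and U-762 is covered: preferential rate 11.5% applies instead.
The additional-duty order on U-762 targets Sermark, not Merland; it does not apply.
Duty = $2,827.22 × 11.5% = $325.13.
Total = $13,143.42 + $0.00 + $325.13 = $13,468.55.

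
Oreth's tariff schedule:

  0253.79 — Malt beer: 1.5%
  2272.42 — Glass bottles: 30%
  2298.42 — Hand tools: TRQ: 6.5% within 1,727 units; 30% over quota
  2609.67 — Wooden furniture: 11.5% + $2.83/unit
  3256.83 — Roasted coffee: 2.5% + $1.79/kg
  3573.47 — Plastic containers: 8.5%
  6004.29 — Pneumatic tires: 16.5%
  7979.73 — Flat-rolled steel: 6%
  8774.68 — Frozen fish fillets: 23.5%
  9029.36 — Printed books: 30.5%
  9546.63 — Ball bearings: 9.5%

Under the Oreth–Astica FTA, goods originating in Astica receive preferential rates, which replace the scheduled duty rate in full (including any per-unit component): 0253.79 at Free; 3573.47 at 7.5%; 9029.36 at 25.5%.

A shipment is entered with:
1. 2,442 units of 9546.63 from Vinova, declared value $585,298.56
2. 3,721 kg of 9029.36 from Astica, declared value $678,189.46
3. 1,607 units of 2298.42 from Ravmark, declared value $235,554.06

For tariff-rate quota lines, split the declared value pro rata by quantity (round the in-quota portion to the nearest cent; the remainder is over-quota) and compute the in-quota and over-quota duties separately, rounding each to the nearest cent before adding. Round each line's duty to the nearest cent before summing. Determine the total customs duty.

$243,852.68

Line 1 (9546.63, Vinova, 2,442 units, $585,298.56):
Base rate for 9546.63 is 9.5%.
Duty = $585,298.56 × 9.5% = $55,603.36.
Line 2 (9029.36, Astica, 3,721 kg, $678,189.46):
Base rate for 9029.36 is 30.5%.
Origin Astica qualifies under the Oreth–Astica agreement and 9029.36 is covered: preferential rate 25.5% applies instead.
Duty = $678,189.46 × 25.5% = $172,938.31.
Line 3 (2298.42, Ravmark, 1,607 units, $235,554.06):
Code 2298.42 is under a tariff-rate quota (threshold 1,727 units). Quantity 1,607 units is within the quota, so the in-quota rate 6.5% applies to the full value.
Duty = $235,554.06 × 6.5% = $15,311.01.
Total = $55,603.36 + $172,938.31 + $15,311.01 = $243,852.68.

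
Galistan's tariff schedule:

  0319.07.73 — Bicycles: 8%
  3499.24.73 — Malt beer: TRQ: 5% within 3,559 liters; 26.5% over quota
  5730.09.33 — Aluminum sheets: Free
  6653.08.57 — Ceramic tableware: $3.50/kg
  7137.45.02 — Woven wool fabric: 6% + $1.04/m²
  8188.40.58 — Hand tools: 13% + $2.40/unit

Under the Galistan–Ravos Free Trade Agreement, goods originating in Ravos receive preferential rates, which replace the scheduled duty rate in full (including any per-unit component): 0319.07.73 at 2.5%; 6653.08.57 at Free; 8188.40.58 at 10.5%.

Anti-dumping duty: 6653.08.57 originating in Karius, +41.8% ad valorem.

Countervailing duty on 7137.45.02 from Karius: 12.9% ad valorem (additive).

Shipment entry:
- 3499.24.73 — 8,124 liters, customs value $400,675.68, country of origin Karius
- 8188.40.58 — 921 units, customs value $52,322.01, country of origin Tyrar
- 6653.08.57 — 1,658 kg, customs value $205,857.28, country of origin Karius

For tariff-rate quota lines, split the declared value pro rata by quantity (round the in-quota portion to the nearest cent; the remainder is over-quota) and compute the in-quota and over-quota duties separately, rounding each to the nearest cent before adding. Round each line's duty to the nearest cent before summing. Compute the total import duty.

$169,303.73

Line 1 (3499.24.73, Karius, 8,124 liters, $400,675.68):
Code 3499.24.73 is under a tariff-rate quota (threshold 3,559 liters). In-quota: 3,559 liters at 5%; over-quota: 4,565 liters at 26.5%.
Pro-rata value split: in-quota = $400,675.68 × 3,559/8,124 = $175,529.88; over-quota = $400,675.68 − $175,529.88 = $225,145.80.
In-quota duty = $175,529.88 × 5% = $8,776.49. Over-quota duty = $225,145.80 × 26.5% = $59,663.64.
Line duty = $8,776.49 + $59,663.64 = $68,440.13.
Line 2 (8188.40.58, Tyrar, 921 units, $52,322.01):
Base rate for 8188.40.58 is 13% + $2.40/unit.
8188.40.58 has an FTA preferential rate, but origin Tyrar is not Ravos; base rate stands.
Duty = $52,322.01 × 13% + 921 × $2.40 = $9,012.26.
Line 3 (6653.08.57, Karius, 1,658 kg, $205,857.28):
Base rate for 6653.08.57 is $3.50/kg.
6653.08.57 has an FTA preferential rate, but origin Karius is not Ravos; base rate stands.
Additional duty on 6653.08.57 from Karius: +41.8% ad valorem. Applied ad valorem rate = 41.8%.
Duty = $205,857.28 × 41.8% + 1,658 × $3.50 = $91,851.34.
Total = $68,440.13 + $9,012.26 + $91,851.34 = $169,303.73.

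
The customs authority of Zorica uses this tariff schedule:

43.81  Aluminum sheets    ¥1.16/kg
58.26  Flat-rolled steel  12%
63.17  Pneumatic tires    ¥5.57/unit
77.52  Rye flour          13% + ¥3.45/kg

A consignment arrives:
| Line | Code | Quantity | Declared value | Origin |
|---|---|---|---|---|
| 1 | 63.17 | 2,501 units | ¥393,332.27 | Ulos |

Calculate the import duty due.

¥13,930.57

Line 1 (63.17, Ulos, 2,501 units, ¥393,332.27):
Base rate for 63.17 is ¥5.57/unit.
Duty = 2,501 × ¥5.57 = ¥13,930.57.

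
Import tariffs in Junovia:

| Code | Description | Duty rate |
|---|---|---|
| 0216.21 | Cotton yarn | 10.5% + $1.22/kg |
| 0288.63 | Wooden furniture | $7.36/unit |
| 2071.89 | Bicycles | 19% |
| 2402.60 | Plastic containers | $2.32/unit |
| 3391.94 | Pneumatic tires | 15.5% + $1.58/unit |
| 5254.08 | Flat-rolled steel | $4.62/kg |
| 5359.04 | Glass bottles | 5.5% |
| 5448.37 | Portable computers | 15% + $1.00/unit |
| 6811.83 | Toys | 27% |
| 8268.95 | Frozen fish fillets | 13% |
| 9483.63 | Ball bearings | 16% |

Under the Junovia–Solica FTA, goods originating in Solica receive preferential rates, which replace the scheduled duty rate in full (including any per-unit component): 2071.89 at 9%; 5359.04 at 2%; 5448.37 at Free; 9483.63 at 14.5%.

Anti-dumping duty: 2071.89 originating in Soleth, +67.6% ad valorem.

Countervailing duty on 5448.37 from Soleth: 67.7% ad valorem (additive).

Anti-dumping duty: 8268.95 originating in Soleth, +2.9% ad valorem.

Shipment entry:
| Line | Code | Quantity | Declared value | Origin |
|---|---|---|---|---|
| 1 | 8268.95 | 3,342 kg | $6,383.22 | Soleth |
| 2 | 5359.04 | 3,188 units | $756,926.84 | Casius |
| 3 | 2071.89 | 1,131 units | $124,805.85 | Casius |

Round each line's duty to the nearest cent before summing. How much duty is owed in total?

$66,359.02

Line 1 (8268.95, Soleth, 3,342 kg, $6,383.22):
Base rate for 8268.95 is 13%.
Additional duty on 8268.95 from Soleth: +2.9%. Applied ad valorem rate: 13% + 2.9% = 15.9%.
Duty = $6,383.22 × 15.9% = $1,014.93.
Line 2 (5359.04, Casius, 3,188 units, $756,926.84):
Base rate for 5359.04 is 5.5%.
5359.04 has an FTA preferential rate, but origin Casius is not Solica; base rate stands.
Duty = $756,926.84 × 5.5% = $41,630.98.
Line 3 (2071.89, Casius, 1,131 units, $124,805.85):
Base rate for 2071.89 is 19%.
2071.89 has an FTA preferential rate, but origin Casius is not Solica; base rate stands.
The additional-duty order on 2071.89 targets Soleth, not Casius; it does not apply.
Duty = $124,805.85 × 19% = $23,713.11.
Total = $1,014.93 + $41,630.98 + $23,713.11 = $66,359.02.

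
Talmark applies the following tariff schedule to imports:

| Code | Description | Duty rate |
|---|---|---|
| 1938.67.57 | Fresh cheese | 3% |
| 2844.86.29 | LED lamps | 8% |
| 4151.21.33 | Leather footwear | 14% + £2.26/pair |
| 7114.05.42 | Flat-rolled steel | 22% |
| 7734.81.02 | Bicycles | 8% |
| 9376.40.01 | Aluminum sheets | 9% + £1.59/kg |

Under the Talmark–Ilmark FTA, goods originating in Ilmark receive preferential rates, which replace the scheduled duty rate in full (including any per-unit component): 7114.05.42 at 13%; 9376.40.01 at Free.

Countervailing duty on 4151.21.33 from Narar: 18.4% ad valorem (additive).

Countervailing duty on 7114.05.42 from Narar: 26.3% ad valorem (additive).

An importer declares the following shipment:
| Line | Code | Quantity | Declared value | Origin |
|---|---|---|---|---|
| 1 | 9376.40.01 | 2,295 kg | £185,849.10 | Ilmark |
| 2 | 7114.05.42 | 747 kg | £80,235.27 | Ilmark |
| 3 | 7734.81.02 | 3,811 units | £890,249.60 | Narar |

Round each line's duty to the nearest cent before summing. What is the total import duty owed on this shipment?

£81,650.56

Line 1 (9376.40.01, Ilmark, 2,295 kg, £185,849.10):
Base rate for 9376.40.01 is 9% + £1.59/kg.
Origin Ilmark qualifies under the Talmark–Ilmark agreement and 9376.40.01 is covered: preferential rate Free applies instead.
Duty = £185,849.10 × 0% = £0.00.
Line 2 (7114.05.42, Ilmark, 747 kg, £80,235.27):
Base rate for 7114.05.42 is 22%.
Origin Ilmark qualifies under the Talmark–Ilmark agreement and 7114.05.42 is covered: preferential rate 13% applies instead.
The additional-duty order on 7114.05.42 targets Narar, not Ilmark; it does not apply.
Duty = £80,235.27 × 13% = £10,430.59.
Line 3 (7734.81.02, Narar, 3,811 units, £890,249.60):
Base rate for 7734.81.02 is 8%.
Duty = £890,249.60 × 8% = £71,219.97.
Total = £0.00 + £10,430.59 + £71,219.97 = £81,650.56.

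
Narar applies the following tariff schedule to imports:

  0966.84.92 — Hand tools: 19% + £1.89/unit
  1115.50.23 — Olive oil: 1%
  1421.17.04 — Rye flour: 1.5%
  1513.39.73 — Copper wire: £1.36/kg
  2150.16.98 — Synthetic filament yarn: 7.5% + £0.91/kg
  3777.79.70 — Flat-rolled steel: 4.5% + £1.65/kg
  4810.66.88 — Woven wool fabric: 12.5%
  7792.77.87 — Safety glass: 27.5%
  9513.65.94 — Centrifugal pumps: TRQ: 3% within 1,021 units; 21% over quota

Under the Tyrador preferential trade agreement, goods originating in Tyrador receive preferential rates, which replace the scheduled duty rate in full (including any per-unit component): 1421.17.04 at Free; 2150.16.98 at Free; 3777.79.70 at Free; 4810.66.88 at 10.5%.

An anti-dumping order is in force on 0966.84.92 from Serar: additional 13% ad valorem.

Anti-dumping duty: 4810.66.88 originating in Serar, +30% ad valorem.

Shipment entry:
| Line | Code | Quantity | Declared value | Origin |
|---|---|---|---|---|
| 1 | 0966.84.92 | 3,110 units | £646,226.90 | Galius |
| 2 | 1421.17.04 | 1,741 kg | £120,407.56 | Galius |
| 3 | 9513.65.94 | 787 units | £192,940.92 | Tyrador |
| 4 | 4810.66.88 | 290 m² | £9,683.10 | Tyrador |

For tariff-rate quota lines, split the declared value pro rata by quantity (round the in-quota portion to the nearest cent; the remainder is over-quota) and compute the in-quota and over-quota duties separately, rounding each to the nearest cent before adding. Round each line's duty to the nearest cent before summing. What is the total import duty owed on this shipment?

Line 1 (0966.84.92, Galius, 3,110 units, £646,226.90):
Base rate for 0966.84.92 is 19% + £1.89/unit.
The additional-duty order on 0966.84.92 targets Serar, not Galius; it does not apply.
Duty = £646,226.90 × 19% + 3,110 × £1.89 = £128,661.01.
Line 2 (1421.17.04, Galius, 1,741 kg, £120,407.56):
Base rate for 1421.17.04 is 1.5%.
1421.17.04 has an FTA preferential rate, but origin Galius is not Tyrador; base rate stands.
Duty = £120,407.56 × 1.5% = £1,806.11.
Line 3 (9513.65.94, Tyrador, 787 units, £192,940.92):
Code 9513.65.94 is under a tariff-rate quota (threshold 1,021 units). Quantity 787 units is within the quota, so the in-quota rate 3% applies to the full value.
Duty = £192,940.92 × 3% = £5,788.23.
Line 4 (4810.66.88, Tyrador, 290 m², £9,683.10):
Base rate for 4810.66.88 is 12.5%.
Origin Tyrador qualifies under the Narar–Tyrador agreement and 4810.66.88 is covered: preferential rate 10.5% applies instead.
The additional-duty order on 4810.66.88 targets Serar, not Tyrador; it does not apply.
Duty = £9,683.10 × 10.5% = £1,016.73.
Total = £128,661.01 + £1,806.11 + £5,788.23 + £1,016.73 = £137,272.08.

£137,272.08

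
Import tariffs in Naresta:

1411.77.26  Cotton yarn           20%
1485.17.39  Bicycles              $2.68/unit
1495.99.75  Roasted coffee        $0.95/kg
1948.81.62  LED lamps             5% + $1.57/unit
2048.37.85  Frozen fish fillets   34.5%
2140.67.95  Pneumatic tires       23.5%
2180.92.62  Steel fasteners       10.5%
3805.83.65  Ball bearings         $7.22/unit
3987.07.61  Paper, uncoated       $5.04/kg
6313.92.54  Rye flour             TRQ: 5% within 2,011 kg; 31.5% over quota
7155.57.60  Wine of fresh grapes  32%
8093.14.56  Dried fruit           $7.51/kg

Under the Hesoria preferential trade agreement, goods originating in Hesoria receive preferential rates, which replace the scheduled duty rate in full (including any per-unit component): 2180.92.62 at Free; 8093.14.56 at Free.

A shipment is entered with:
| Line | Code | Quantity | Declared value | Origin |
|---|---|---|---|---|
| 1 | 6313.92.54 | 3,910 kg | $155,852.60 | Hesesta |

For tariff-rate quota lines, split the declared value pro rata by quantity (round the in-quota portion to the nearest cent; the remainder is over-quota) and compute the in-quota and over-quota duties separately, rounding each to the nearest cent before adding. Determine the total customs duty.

Line 1 (6313.92.54, Hesesta, 3,910 kg, $155,852.60):
Code 6313.92.54 is under a tariff-rate quota (threshold 2,011 kg). In-quota: 2,011 kg at 5%; over-quota: 1,899 kg at 31.5%.
Pro-rata value split: in-quota = $155,852.60 × 2,011/3,910 = $80,158.46; over-quota = $155,852.60 − $80,158.46 = $75,694.14.
In-quota duty = $80,158.46 × 5% = $4,007.92. Over-quota duty = $75,694.14 × 31.5% = $23,843.65.
Line duty = $4,007.92 + $23,843.65 = $27,851.57.

$27,851.57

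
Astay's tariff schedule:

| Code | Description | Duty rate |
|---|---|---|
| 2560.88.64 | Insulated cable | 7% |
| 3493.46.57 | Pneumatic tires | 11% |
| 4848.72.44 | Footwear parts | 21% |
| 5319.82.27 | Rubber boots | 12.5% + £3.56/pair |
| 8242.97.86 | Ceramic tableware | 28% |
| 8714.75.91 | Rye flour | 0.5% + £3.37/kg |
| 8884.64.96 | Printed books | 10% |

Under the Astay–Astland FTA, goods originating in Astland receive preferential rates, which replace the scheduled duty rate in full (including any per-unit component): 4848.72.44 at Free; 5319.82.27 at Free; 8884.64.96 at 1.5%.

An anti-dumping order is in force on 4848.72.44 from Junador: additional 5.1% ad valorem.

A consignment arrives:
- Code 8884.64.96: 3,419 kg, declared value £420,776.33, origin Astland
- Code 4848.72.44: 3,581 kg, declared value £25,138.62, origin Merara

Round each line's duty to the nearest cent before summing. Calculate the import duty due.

Line 1 (8884.64.96, Astland, 3,419 kg, £420,776.33):
Base rate for 8884.64.96 is 10%.
Origin Astland qualifies under the Astay–Astland agreement and 8884.64.96 is covered: preferential rate 1.5% applies instead.
Duty = £420,776.33 × 1.5% = £6,311.64.
Line 2 (4848.72.44, Merara, 3,581 kg, £25,138.62):
Base rate for 4848.72.44 is 21%.
4848.72.44 has an FTA preferential rate, but origin Merara is not Astland; base rate stands.
The additional-duty order on 4848.72.44 targets Junador, not Merara; it does not apply.
Duty = £25,138.62 × 21% = £5,279.11.
Total = £6,311.64 + £5,279.11 = £11,590.75.

£11,590.75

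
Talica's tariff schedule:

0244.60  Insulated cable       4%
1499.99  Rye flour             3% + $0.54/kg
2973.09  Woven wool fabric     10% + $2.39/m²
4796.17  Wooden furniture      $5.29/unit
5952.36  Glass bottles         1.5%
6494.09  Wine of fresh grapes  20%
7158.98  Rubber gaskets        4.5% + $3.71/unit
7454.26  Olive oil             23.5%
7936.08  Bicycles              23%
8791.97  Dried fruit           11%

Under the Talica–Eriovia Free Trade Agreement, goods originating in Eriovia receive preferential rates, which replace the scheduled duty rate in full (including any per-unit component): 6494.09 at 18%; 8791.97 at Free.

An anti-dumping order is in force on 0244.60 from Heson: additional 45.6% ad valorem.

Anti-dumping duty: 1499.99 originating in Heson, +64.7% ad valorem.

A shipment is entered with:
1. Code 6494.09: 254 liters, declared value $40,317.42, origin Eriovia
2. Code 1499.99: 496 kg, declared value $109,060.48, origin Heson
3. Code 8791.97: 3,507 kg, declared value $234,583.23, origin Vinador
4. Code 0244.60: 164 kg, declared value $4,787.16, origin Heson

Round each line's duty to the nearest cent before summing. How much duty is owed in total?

$109,537.51

Line 1 (6494.09, Eriovia, 254 liters, $40,317.42):
Base rate for 6494.09 is 20%.
Origin Eriovia qualifies under the Talica–Eriovia agreement and 6494.09 is covered: preferential rate 18% applies instead.
Duty = $40,317.42 × 18% = $7,257.14.
Line 2 (1499.99, Heson, 496 kg, $109,060.48):
Base rate for 1499.99 is 3% + $0.54/kg.
Additional duty on 1499.99 from Heson: +64.7%. Applied ad valorem rate: 3% + 64.7% = 67.7%.
Duty = $109,060.48 × 67.7% + 496 × $0.54 = $74,101.78.
Line 3 (8791.97, Vinador, 3,507 kg, $234,583.23):
Base rate for 8791.97 is 11%.
8791.97 has an FTA preferential rate, but origin Vinador is not Eriovia; base rate stands.
Duty = $234,583.23 × 11% = $25,804.16.
Line 4 (0244.60, Heson, 164 kg, $4,787.16):
Base rate for 0244.60 is 4%.
Additional duty on 0244.60 from Heson: +45.6%. Applied ad valorem rate: 4% + 45.6% = 49.6%.
Duty = $4,787.16 × 49.6% = $2,374.43.
Total = $7,257.14 + $74,101.78 + $25,804.16 + $2,374.43 = $109,537.51.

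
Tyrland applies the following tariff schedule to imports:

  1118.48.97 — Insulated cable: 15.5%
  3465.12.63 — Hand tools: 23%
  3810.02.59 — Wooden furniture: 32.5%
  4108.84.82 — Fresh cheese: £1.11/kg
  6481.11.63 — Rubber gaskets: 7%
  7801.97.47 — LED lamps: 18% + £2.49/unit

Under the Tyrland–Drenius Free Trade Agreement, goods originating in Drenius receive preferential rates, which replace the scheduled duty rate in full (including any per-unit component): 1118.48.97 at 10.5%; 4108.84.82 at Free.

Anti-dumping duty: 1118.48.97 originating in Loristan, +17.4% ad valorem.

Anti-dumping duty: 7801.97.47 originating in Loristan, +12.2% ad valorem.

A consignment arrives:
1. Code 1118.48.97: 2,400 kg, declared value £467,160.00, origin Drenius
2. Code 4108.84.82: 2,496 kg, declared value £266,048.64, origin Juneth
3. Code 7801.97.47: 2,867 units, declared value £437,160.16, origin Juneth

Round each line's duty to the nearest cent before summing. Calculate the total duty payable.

Line 1 (1118.48.97, Drenius, 2,400 kg, £467,160.00):
Base rate for 1118.48.97 is 15.5%.
Origin Drenius qualifies under the Tyrland–Drenius agreement and 1118.48.97 is covered: preferential rate 10.5% applies instead.
The additional-duty order on 1118.48.97 targets Loristan, not Drenius; it does not apply.
Duty = £467,160.00 × 10.5% = £49,051.80.
Line 2 (4108.84.82, Juneth, 2,496 kg, £266,048.64):
Base rate for 4108.84.82 is £1.11/kg.
4108.84.82 has an FTA preferential rate, but origin Juneth is not Drenius; base rate stands.
Duty = 2,496 × £1.11 = £2,770.56.
Line 3 (7801.97.47, Juneth, 2,867 units, £437,160.16):
Base rate for 7801.97.47 is 18% + £2.49/unit.
The additional-duty order on 7801.97.47 targets Loristan, not Juneth; it does not apply.
Duty = £437,160.16 × 18% + 2,867 × £2.49 = £85,827.66.
Total = £49,051.80 + £2,770.56 + £85,827.66 = £137,650.02.

£137,650.02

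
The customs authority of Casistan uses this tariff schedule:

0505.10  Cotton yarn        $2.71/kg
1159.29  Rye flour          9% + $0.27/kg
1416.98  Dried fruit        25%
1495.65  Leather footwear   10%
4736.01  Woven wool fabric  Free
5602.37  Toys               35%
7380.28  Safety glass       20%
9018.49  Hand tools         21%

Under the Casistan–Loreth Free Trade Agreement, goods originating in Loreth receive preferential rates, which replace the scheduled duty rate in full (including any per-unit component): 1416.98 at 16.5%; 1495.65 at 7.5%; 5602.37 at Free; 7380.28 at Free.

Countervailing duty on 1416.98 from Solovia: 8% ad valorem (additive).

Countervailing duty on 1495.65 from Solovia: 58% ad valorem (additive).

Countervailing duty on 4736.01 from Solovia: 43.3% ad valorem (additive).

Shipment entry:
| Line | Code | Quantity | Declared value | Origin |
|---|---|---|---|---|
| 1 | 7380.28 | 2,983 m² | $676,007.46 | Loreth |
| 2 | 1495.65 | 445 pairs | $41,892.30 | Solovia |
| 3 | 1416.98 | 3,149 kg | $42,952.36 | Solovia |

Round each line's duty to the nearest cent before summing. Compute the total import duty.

$42,661.04

Line 1 (7380.28, Loreth, 2,983 m², $676,007.46):
Base rate for 7380.28 is 20%.
Origin Loreth qualifies under the Casistan–Loreth agreement and 7380.28 is covered: preferential rate Free applies instead.
Duty = $676,007.46 × 0% = $0.00.
Line 2 (1495.65, Solovia, 445 pairs, $41,892.30):
Base rate for 1495.65 is 10%.
1495.65 has an FTA preferential rate, but origin Solovia is not Loreth; base rate stands.
Additional duty on 1495.65 from Solovia: +58%. Applied ad valorem rate: 10% + 58% = 68%.
Duty = $41,892.30 × 68% = $28,486.76.
Line 3 (1416.98, Solovia, 3,149 kg, $42,952.36):
Base rate for 1416.98 is 25%.
1416.98 has an FTA preferential rate, but origin Solovia is not Loreth; base rate stands.
Additional duty on 1416.98 from Solovia: +8%. Applied ad valorem rate: 25% + 8% = 33%.
Duty = $42,952.36 × 33% = $14,174.28.
Total = $0.00 + $28,486.76 + $14,174.28 = $42,661.04.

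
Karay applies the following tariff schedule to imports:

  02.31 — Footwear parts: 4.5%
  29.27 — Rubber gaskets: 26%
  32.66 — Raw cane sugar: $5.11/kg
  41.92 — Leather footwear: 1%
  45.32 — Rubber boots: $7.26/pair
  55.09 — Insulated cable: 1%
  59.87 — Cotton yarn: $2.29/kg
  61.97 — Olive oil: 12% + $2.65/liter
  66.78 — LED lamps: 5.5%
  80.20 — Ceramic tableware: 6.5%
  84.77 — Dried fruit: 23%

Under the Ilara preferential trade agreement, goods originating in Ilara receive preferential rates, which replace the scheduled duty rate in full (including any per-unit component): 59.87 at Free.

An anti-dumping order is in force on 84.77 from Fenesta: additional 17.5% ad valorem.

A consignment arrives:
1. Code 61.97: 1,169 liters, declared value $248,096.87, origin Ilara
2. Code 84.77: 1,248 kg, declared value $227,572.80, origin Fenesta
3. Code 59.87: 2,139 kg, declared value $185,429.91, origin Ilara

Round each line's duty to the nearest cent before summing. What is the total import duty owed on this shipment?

$125,036.45

Line 1 (61.97, Ilara, 1,169 liters, $248,096.87):
Base rate for 61.97 is 12% + $2.65/liter.
Origin Ilara is the FTA partner but 61.97 is not on the preference list; base rate stands.
Duty = $248,096.87 × 12% + 1,169 × $2.65 = $32,869.47.
Line 2 (84.77, Fenesta, 1,248 kg, $227,572.80):
Base rate for 84.77 is 23%.
Additional duty on 84.77 from Fenesta: +17.5%. Applied ad valorem rate: 23% + 17.5% = 40.5%.
Duty = $227,572.80 × 40.5% = $92,166.98.
Line 3 (59.87, Ilara, 2,139 kg, $185,429.91):
Base rate for 59.87 is $2.29/kg.
Origin Ilara qualifies under the Karay–Ilara agreement and 59.87 is covered: preferential rate Free applies instead.
Duty = $185,429.91 × 0% = $0.00.
Total = $32,869.47 + $92,166.98 + $0.00 = $125,036.45.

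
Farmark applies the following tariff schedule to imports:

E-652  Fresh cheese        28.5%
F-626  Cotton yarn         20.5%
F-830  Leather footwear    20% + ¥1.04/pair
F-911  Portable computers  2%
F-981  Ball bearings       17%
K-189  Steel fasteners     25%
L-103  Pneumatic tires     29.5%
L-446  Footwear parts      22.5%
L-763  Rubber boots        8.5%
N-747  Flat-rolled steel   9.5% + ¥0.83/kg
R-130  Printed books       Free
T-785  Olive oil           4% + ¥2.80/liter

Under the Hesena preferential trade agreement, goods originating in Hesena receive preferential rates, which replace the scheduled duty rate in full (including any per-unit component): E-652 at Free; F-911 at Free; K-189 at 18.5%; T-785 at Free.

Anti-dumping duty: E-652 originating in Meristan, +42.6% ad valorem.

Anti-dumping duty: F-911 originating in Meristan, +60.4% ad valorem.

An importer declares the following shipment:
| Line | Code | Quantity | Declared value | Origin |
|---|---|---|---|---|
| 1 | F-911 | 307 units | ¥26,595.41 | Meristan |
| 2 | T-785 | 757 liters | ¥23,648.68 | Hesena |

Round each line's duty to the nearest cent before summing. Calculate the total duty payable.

Line 1 (F-911, Meristan, 307 units, ¥26,595.41):
Base rate for F-911 is 2%.
F-911 has an FTA preferential rate, but origin Meristan is not Hesena; base rate stands.
Additional duty on F-911 from Meristan: +60.4%. Applied ad valorem rate: 2% + 60.4% = 62.4%.
Duty = ¥26,595.41 × 62.4% = ¥16,595.54.
Line 2 (T-785, Hesena, 757 liters, ¥23,648.68):
Base rate for T-785 is 4% + ¥2.80/liter.
Origin Hesena qualifies under the Farmark–Hesena agreement and T-785 is covered: preferential rate Free applies instead.
Duty = ¥23,648.68 × 0% = ¥0.00.
Total = ¥16,595.54 + ¥0.00 = ¥16,595.54.

¥16,595.54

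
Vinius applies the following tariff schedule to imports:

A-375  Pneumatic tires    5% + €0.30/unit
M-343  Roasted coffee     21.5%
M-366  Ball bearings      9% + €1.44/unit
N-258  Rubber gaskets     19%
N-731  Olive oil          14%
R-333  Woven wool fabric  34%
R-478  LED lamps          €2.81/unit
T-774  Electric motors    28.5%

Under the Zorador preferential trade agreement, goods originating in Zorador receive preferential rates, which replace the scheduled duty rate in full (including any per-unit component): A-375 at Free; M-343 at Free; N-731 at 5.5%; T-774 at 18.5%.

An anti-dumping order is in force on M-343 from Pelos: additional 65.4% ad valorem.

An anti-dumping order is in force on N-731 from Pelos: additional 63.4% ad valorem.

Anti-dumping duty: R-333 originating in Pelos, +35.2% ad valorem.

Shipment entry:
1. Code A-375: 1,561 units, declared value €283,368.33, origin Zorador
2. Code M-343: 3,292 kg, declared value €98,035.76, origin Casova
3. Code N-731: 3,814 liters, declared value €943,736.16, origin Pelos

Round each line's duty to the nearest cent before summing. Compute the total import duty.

€751,529.48

Line 1 (A-375, Zorador, 1,561 units, €283,368.33):
Base rate for A-375 is 5% + €0.30/unit.
Origin Zorador qualifies under the Vinius–Zorador agreement and A-375 is covered: preferential rate Free applies instead.
Duty = €283,368.33 × 0% = €0.00.
Line 2 (M-343, Casova, 3,292 kg, €98,035.76):
Base rate for M-343 is 21.5%.
M-343 has an FTA preferential rate, but origin Casova is not Zorador; base rate stands.
The additional-duty order on M-343 targets Pelos, not Casova; it does not apply.
Duty = €98,035.76 × 21.5% = €21,077.69.
Line 3 (N-731, Pelos, 3,814 liters, €943,736.16):
Base rate for N-731 is 14%.
N-731 has an FTA preferential rate, but origin Pelos is not Zorador; base rate stands.
Additional duty on N-731 from Pelos: +63.4%. Applied ad valorem rate: 14% + 63.4% = 77.4%.
Duty = €943,736.16 × 77.4% = €730,451.79.
Total = €0.00 + €21,077.69 + €730,451.79 = €751,529.48.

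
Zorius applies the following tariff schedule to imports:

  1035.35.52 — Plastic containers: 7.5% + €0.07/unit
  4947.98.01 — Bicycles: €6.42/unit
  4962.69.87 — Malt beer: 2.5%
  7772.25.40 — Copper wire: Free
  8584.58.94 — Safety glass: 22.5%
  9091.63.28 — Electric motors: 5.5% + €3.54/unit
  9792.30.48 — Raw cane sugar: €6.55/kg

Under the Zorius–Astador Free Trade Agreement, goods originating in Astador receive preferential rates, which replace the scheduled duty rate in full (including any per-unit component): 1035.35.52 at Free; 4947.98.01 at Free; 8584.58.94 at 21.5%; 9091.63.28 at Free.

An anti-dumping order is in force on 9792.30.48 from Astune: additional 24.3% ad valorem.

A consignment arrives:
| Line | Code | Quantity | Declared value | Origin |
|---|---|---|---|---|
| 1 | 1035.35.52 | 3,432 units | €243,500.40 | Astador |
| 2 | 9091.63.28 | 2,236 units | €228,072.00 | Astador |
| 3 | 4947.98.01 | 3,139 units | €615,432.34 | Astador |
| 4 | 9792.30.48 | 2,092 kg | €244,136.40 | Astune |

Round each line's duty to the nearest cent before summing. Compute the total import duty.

€73,027.75

Line 1 (1035.35.52, Astador, 3,432 units, €243,500.40):
Base rate for 1035.35.52 is 7.5% + €0.07/unit.
Origin Astador qualifies under the Zorius–Astador agreement and 1035.35.52 is covered: preferential rate Free applies instead.
Duty = €243,500.40 × 0% = €0.00.
Line 2 (9091.63.28, Astador, 2,236 units, €228,072.00):
Base rate for 9091.63.28 is 5.5% + €3.54/unit.
Origin Astador qualifies under the Zorius–Astador agreement and 9091.63.28 is covered: preferential rate Free applies instead.
Duty = €228,072.00 × 0% = €0.00.
Line 3 (4947.98.01, Astador, 3,139 units, €615,432.34):
Base rate for 4947.98.01 is €6.42/unit.
Origin Astador qualifies under the Zorius–Astador agreement and 4947.98.01 is covered: preferential rate Free applies instead.
Duty = €615,432.34 × 0% = €0.00.
Line 4 (9792.30.48, Astune, 2,092 kg, €244,136.40):
Base rate for 9792.30.48 is €6.55/kg.
Additional duty on 9792.30.48 from Astune: +24.3% ad valorem. Applied ad valorem rate = 24.3%.
Duty = €244,136.40 × 24.3% + 2,092 × €6.55 = €73,027.75.
Total = €0.00 + €0.00 + €0.00 + €73,027.75 = €73,027.75.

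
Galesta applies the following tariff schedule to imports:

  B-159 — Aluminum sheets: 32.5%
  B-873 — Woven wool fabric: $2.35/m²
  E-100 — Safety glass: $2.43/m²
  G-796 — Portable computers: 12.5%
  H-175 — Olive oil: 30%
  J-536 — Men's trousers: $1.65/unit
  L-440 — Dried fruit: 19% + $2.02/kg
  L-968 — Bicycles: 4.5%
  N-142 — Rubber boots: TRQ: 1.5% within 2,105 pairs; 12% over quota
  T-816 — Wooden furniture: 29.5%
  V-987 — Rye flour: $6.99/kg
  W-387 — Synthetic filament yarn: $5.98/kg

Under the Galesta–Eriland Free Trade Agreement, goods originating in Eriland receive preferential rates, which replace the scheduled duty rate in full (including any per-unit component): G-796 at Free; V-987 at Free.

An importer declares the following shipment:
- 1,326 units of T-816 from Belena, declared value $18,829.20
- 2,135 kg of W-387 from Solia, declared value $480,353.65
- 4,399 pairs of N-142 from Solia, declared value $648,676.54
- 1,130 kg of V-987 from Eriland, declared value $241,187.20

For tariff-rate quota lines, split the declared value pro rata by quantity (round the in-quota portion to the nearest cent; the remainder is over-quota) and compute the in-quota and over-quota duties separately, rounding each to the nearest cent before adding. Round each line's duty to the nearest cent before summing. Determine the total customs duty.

$63,570.75

Line 1 (T-816, Belena, 1,326 units, $18,829.20):
Base rate for T-816 is 29.5%.
Duty = $18,829.20 × 29.5% = $5,554.61.
Line 2 (W-387, Solia, 2,135 kg, $480,353.65):
Base rate for W-387 is $5.98/kg.
Duty = 2,135 × $5.98 = $12,767.30.
Line 3 (N-142, Solia, 4,399 pairs, $648,676.54):
Code N-142 is under a tariff-rate quota (threshold 2,105 pairs). In-quota: 2,105 pairs at 1.5%; over-quota: 2,294 pairs at 12%.
Pro-rata value split: in-quota = $648,676.54 × 2,105/4,399 = $310,403.30; over-quota = $648,676.54 − $310,403.30 = $338,273.24.
In-quota duty = $310,403.30 × 1.5% = $4,656.05. Over-quota duty = $338,273.24 × 12% = $40,592.79.
Line duty = $4,656.05 + $40,592.79 = $45,248.84.
Line 4 (V-987, Eriland, 1,130 kg, $241,187.20):
Base rate for V-987 is $6.99/kg.
Origin Eriland qualifies under the Galesta–Eriland agreement and V-987 is covered: preferential rate Free applies instead.
Duty = $241,187.20 × 0% = $0.00.
Total = $5,554.61 + $12,767.30 + $45,248.84 + $0.00 = $63,570.75.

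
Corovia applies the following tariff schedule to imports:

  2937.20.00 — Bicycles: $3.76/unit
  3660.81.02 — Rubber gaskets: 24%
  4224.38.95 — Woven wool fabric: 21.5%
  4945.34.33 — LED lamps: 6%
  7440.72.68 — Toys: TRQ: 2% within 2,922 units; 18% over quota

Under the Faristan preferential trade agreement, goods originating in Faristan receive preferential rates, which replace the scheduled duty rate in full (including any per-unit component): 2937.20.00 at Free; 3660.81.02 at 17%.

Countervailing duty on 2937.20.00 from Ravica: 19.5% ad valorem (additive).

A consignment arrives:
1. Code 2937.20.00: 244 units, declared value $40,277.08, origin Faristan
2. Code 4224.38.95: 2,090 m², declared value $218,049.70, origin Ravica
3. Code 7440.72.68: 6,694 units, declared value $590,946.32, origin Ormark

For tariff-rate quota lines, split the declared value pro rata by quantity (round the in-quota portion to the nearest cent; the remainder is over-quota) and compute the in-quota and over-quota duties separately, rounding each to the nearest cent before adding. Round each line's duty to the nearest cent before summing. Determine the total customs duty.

Line 1 (2937.20.00, Faristan, 244 units, $40,277.08):
Base rate for 2937.20.00 is $3.76/unit.
Origin Faristan qualifies under the Corovia–Faristan agreement and 2937.20.00 is covered: preferential rate Free applies instead.
The additional-duty order on 2937.20.00 targets Ravica, not Faristan; it does not apply.
Duty = $40,277.08 × 0% = $0.00.
Line 2 (4224.38.95, Ravica, 2,090 m², $218,049.70):
Base rate for 4224.38.95 is 21.5%.
Duty = $218,049.70 × 21.5% = $46,880.69.
Line 3 (7440.72.68, Ormark, 6,694 units, $590,946.32):
Code 7440.72.68 is under a tariff-rate quota (threshold 2,922 units). In-quota: 2,922 units at 2%; over-quota: 3,772 units at 18%.
Pro-rata value split: in-quota = $590,946.32 × 2,922/6,694 = $257,954.16; over-quota = $590,946.32 − $257,954.16 = $332,992.16.
In-quota duty = $257,954.16 × 2% = $5,159.08. Over-quota duty = $332,992.16 × 18% = $59,938.59.
Line duty = $5,159.08 + $59,938.59 = $65,097.67.
Total = $0.00 + $46,880.69 + $65,097.67 = $111,978.36.

$111,978.36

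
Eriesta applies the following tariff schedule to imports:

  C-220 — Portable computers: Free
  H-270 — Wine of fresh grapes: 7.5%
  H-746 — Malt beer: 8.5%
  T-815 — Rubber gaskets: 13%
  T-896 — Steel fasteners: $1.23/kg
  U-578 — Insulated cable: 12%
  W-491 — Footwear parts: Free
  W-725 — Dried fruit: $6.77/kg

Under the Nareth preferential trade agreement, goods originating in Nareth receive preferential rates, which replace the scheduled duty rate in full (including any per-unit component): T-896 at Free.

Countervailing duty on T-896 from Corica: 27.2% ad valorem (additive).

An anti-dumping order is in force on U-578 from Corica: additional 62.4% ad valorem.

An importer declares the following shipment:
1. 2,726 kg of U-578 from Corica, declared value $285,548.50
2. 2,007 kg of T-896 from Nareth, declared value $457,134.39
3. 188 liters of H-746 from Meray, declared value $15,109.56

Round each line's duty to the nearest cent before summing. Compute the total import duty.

Line 1 (U-578, Corica, 2,726 kg, $285,548.50):
Base rate for U-578 is 12%.
Additional duty on U-578 from Corica: +62.4%. Applied ad valorem rate: 12% + 62.4% = 74.4%.
Duty = $285,548.50 × 74.4% = $212,448.08.
Line 2 (T-896, Nareth, 2,007 kg, $457,134.39):
Base rate for T-896 is $1.23/kg.
Origin Nareth qualifies under the Eriesta–Nareth agreement and T-896 is covered: preferential rate Free applies instead.
The additional-duty order on T-896 targets Corica, not Nareth; it does not apply.
Duty = $457,134.39 × 0% = $0.00.
Line 3 (H-746, Meray, 188 liters, $15,109.56):
Base rate for H-746 is 8.5%.
Duty = $15,109.56 × 8.5% = $1,284.31.
Total = $212,448.08 + $0.00 + $1,284.31 = $213,732.39.

$213,732.39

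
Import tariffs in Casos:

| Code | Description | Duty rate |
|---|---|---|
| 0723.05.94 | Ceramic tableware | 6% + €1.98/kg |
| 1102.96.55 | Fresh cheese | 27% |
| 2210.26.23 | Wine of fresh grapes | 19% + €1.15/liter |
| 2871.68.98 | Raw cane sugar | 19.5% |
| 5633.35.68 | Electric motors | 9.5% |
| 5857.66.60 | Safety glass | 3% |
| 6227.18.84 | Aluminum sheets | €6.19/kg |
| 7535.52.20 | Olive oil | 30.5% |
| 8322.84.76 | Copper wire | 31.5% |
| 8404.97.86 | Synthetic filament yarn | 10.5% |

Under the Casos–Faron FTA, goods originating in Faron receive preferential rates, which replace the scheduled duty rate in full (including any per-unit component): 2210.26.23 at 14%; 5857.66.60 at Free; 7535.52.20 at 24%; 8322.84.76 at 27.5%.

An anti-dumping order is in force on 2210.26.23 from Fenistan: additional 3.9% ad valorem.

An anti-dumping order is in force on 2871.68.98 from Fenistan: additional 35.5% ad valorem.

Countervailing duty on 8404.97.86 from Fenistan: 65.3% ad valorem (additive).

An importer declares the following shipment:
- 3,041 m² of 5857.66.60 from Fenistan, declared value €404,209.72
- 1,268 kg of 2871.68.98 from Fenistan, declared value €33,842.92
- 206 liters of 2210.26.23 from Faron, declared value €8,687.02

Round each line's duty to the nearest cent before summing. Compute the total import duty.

Line 1 (5857.66.60, Fenistan, 3,041 m², €404,209.72):
Base rate for 5857.66.60 is 3%.
5857.66.60 has an FTA preferential rate, but origin Fenistan is not Faron; base rate stands.
Duty = €404,209.72 × 3% = €12,126.29.
Line 2 (2871.68.98, Fenistan, 1,268 kg, €33,842.92):
Base rate for 2871.68.98 is 19.5%.
Additional duty on 2871.68.98 from Fenistan: +35.5%. Applied ad valorem rate: 19.5% + 35.5% = 55%.
Duty = €33,842.92 × 55% = €18,613.61.
Line 3 (2210.26.23, Faron, 206 liters, €8,687.02):
Base rate for 2210.26.23 is 19% + €1.15/liter.
Origin Faron qualifies under the Casos–Faron agreement and 2210.26.23 is covered: preferential rate 14% applies instead.
The additional-duty order on 2210.26.23 targets Fenistan, not Faron; it does not apply.
Duty = €8,687.02 × 14% = €1,216.18.
Total = €12,126.29 + €18,613.61 + €1,216.18 = €31,956.08.

€31,956.08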